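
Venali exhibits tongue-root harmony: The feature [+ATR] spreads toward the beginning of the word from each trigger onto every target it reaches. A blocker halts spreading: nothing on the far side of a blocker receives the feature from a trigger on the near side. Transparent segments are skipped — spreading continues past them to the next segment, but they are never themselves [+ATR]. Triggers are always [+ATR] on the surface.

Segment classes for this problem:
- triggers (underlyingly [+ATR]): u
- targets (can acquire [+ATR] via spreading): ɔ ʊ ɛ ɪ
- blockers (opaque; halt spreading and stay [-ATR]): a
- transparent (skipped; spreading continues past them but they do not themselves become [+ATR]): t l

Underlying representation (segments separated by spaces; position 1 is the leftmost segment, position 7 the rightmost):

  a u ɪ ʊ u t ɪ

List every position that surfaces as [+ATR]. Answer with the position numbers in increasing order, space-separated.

2 3 4 5

From /u/ at 2 leftward: 1 /a/ blocks.
From /u/ at 5 leftward: 4 /ʊ/ → [+ATR]; 3 /ɪ/ → [+ATR]; 2 /u/ is itself a trigger — this domain ends here.
Target with no active source: position 7 stays [-ATR].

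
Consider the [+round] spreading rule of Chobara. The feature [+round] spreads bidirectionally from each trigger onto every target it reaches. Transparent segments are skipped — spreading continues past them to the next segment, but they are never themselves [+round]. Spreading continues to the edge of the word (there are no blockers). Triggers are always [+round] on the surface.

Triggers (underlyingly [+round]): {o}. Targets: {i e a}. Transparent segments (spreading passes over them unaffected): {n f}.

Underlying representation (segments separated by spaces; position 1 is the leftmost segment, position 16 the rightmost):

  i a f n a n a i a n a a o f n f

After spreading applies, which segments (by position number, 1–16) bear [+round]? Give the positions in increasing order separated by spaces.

From /o/ at 13 rightward: 14 /f/ transparent; 15 /n/ transparent; 16 /f/ transparent; word edge.
From /o/ at 13 leftward: 12 /a/ → [+round]; 11 /a/ → [+round]; 10 /n/ transparent; 9 /a/ → [+round]; 8 /i/ → [+round]; 7 /a/ → [+round]; 6 /n/ transparent; 5 /a/ → [+round]; 4 /n/ transparent; 3 /f/ transparent; 2 /a/ → [+round]; 1 /i/ → [+round]; word edge.

1 2 5 7 8 9 11 12 13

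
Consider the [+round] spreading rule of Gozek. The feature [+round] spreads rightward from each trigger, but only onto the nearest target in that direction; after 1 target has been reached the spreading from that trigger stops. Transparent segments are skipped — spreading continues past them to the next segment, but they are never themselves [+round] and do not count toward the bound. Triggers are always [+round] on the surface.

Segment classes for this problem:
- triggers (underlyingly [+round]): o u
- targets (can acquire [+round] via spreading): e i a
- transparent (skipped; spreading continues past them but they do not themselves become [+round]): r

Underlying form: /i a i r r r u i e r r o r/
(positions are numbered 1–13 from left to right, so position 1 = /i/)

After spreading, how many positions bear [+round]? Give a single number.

3

From /u/ at 7 rightward: 8 /i/ → [+round]; bound reached.
From /o/ at 12 rightward: 13 /r/ transparent; word edge.
Targets with no active source: positions 1 2 3 9 stay [-round].
[+round] positions on the surface: 7 8 12.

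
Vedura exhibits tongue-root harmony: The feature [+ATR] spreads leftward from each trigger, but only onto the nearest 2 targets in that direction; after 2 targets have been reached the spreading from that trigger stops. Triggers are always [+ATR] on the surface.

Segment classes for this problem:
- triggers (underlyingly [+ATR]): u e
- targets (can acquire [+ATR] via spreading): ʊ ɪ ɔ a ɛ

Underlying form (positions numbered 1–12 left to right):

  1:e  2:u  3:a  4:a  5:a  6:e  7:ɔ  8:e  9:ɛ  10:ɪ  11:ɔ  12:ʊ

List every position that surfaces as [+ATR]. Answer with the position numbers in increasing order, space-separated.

From /e/ at 1 leftward: word edge.
From /u/ at 2 leftward: 1 /e/ is itself a trigger — this domain ends here.
From /e/ at 6 leftward: 5 /a/ → [+ATR]; 4 /a/ → [+ATR]; bound reached.
From /e/ at 8 leftward: 7 /ɔ/ → [+ATR]; 6 /e/ is itself a trigger — this domain ends here.
Targets with no active source: positions 3 9 10 11 12 stay [-ATR].

1 2 4 5 6 7 8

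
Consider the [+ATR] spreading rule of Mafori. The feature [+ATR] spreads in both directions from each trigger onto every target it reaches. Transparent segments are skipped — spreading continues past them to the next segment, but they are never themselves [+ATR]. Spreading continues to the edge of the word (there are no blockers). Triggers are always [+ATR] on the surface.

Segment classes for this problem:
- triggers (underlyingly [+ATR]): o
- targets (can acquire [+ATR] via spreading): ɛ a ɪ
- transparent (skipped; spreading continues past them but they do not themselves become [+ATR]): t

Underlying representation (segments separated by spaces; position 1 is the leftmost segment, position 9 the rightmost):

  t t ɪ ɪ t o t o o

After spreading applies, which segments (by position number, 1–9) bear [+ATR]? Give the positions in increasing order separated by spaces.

3 4 6 8 9

From /o/ at 6 rightward: 7 /t/ transparent; 8 /o/ is itself a trigger — this domain ends here.
From /o/ at 6 leftward: 5 /t/ transparent; 4 /ɪ/ → [+ATR]; 3 /ɪ/ → [+ATR]; 2 /t/ transparent; 1 /t/ transparent; word edge.
From /o/ at 8 rightward: 9 /o/ is itself a trigger — this domain ends here.
From /o/ at 8 leftward: 7 /t/ transparent; 6 /o/ is itself a trigger — this domain ends here.
From /o/ at 9 rightward: word edge.
From /o/ at 9 leftward: 8 /o/ is itself a trigger — this domain ends here.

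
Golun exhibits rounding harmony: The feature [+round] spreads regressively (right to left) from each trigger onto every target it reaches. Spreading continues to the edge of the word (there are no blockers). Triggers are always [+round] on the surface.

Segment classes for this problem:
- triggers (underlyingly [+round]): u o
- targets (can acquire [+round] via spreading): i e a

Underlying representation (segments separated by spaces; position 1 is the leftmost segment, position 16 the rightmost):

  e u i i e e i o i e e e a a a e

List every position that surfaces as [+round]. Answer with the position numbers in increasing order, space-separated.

1 2 3 4 5 6 7 8

From /u/ at 2 leftward: 1 /e/ → [+round]; word edge.
From /o/ at 8 leftward: 7 /i/ → [+round]; 6 /e/ → [+round]; 5 /e/ → [+round]; 4 /i/ → [+round]; 3 /i/ → [+round]; 2 /u/ is itself a trigger — this domain ends here.
Targets with no active source: positions 9 10 11 12 13 14 15 16 stay [-round].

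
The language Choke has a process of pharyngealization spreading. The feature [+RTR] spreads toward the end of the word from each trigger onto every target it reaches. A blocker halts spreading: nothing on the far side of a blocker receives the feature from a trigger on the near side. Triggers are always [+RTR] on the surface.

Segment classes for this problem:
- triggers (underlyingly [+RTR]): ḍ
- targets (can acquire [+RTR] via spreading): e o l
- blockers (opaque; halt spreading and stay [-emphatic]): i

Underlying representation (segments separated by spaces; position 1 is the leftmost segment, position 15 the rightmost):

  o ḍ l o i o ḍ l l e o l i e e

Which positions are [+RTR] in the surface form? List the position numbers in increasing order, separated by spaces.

From /ḍ/ at 2 rightward: 3 /l/ → [+RTR]; 4 /o/ → [+RTR]; 5 /i/ blocks.
From /ḍ/ at 7 rightward: 8 /l/ → [+RTR]; 9 /l/ → [+RTR]; 10 /e/ → [+RTR]; 11 /o/ → [+RTR]; 12 /l/ → [+RTR]; 13 /i/ blocks.
Targets with no active source: positions 1 6 14 15 stay [-emphatic].

2 3 4 7 8 9 10 11 12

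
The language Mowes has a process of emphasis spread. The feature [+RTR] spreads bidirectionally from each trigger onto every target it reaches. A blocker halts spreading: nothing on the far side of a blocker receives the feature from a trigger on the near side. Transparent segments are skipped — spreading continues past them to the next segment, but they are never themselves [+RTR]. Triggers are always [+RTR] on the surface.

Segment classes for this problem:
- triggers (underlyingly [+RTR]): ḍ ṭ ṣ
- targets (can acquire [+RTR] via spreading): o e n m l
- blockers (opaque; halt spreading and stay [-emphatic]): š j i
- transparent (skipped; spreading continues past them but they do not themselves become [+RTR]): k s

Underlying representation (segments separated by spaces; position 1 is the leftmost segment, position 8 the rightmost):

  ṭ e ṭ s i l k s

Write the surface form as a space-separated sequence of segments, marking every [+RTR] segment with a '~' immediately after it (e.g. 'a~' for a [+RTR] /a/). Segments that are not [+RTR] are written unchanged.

From /ṭ/ at 1 rightward: 2 /e/ → [+RTR]; 3 /ṭ/ is itself a trigger — this domain ends here.
From /ṭ/ at 1 leftward: word edge.
From /ṭ/ at 3 rightward: 4 /s/ transparent; 5 /i/ blocks.
From /ṭ/ at 3 leftward: 2 /e/ → [+RTR]; 1 /ṭ/ is itself a trigger — this domain ends here.
Target with no active source: position 6 stays [-emphatic].
[+RTR] positions on the surface: 1 2 3.

ṭ~ e~ ṭ~ s i l k s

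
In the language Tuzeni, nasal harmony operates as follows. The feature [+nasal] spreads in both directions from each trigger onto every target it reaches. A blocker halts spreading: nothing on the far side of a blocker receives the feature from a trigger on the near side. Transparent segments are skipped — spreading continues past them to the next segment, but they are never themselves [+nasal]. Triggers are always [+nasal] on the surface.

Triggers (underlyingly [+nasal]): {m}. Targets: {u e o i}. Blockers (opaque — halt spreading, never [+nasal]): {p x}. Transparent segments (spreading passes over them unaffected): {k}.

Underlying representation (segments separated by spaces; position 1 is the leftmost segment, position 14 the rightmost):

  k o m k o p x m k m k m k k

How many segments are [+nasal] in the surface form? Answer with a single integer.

From /m/ at 3 rightward: 4 /k/ transparent; 5 /o/ → [+nasal]; 6 /p/ blocks.
From /m/ at 3 leftward: 2 /o/ → [+nasal]; 1 /k/ transparent; word edge.
From /m/ at 8 rightward: 9 /k/ transparent; 10 /m/ is itself a trigger — this domain ends here.
From /m/ at 8 leftward: 7 /x/ blocks.
From /m/ at 10 rightward: 11 /k/ transparent; 12 /m/ is itself a trigger — this domain ends here.
From /m/ at 10 leftward: 9 /k/ transparent; 8 /m/ is itself a trigger — this domain ends here.
From /m/ at 12 rightward: 13 /k/ transparent; 14 /k/ transparent; word edge.
From /m/ at 12 leftward: 11 /k/ transparent; 10 /m/ is itself a trigger — this domain ends here.
[+nasal] positions on the surface: 2 3 5 8 10 12.

6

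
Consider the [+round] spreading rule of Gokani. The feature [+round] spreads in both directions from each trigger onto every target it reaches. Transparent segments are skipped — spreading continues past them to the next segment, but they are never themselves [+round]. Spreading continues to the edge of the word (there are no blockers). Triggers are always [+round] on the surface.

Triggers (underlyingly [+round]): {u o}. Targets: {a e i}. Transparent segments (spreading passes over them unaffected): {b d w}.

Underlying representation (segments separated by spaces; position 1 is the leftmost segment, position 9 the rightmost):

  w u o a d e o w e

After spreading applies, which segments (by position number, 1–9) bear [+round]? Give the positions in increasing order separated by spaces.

2 3 4 6 7 9

From /u/ at 2 rightward: 3 /o/ is itself a trigger — this domain ends here.
From /u/ at 2 leftward: 1 /w/ transparent; word edge.
From /o/ at 3 rightward: 4 /a/ → [+round]; 5 /d/ transparent; 6 /e/ → [+round]; 7 /o/ is itself a trigger — this domain ends here.
From /o/ at 3 leftward: 2 /u/ is itself a trigger — this domain ends here.
From /o/ at 7 rightward: 8 /w/ transparent; 9 /e/ → [+round]; word edge.
From /o/ at 7 leftward: 6 /e/ → [+round]; 5 /d/ transparent; 4 /a/ → [+round]; 3 /o/ is itself a trigger — this domain ends here.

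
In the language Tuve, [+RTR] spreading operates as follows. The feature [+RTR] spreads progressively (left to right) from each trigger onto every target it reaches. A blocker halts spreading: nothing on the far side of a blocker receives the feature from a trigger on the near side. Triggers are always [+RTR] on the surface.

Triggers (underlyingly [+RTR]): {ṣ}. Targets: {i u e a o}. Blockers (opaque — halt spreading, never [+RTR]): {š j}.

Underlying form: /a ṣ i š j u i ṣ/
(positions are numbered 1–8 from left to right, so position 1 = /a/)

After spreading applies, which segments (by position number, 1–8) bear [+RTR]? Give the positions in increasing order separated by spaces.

2 3 8

From /ṣ/ at 2 rightward: 3 /i/ → [+RTR]; 4 /š/ blocks.
From /ṣ/ at 8 rightward: word edge.
Targets with no active source: positions 1 6 7 stay [-emphatic].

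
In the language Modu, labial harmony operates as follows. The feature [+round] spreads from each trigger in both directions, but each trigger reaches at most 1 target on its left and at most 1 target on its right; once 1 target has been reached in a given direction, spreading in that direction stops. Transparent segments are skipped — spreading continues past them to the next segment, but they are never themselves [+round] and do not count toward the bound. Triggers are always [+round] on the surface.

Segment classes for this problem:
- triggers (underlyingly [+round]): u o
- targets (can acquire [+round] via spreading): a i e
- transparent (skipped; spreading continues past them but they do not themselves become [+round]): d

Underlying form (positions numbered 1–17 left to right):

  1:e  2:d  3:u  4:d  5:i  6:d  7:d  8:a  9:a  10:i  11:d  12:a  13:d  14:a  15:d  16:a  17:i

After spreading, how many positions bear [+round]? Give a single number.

3

From /u/ at 3 rightward: 4 /d/ transparent; 5 /i/ → [+round]; bound reached.
From /u/ at 3 leftward: 2 /d/ transparent; 1 /e/ → [+round]; bound reached.
Targets with no active source: positions 8 9 10 12 14 16 17 stay [-round].
[+round] positions on the surface: 1 3 5.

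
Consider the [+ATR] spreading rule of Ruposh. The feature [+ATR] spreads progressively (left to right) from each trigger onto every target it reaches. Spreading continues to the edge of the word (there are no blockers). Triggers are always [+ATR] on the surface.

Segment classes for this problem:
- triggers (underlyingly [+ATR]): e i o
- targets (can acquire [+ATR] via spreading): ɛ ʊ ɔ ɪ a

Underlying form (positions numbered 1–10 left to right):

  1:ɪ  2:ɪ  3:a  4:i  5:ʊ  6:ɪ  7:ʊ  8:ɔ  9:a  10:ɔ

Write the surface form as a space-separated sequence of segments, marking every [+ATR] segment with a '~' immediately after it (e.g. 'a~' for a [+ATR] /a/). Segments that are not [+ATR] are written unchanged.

ɪ ɪ a i~ ʊ~ ɪ~ ʊ~ ɔ~ a~ ɔ~

From /i/ at 4 rightward: 5 /ʊ/ → [+ATR]; 6 /ɪ/ → [+ATR]; 7 /ʊ/ → [+ATR]; 8 /ɔ/ → [+ATR]; 9 /a/ → [+ATR]; 10 /ɔ/ → [+ATR]; word edge.
Targets with no active source: positions 1 2 3 stay [-ATR].
[+ATR] positions on the surface: 4 5 6 7 8 9 10.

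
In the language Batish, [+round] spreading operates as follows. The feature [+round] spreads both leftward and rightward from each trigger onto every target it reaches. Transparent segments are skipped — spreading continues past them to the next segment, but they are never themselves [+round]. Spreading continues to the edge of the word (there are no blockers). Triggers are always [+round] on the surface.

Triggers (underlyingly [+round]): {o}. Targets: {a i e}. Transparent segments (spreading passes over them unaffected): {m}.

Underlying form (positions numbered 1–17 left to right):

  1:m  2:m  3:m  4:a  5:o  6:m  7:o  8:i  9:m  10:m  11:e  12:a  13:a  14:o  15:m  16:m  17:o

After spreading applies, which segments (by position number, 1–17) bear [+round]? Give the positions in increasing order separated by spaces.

From /o/ at 5 rightward: 6 /m/ transparent; 7 /o/ is itself a trigger — this domain ends here.
From /o/ at 5 leftward: 4 /a/ → [+round]; 3 /m/ transparent; 2 /m/ transparent; 1 /m/ transparent; word edge.
From /o/ at 7 rightward: 8 /i/ → [+round]; 9 /m/ transparent; 10 /m/ transparent; 11 /e/ → [+round]; 12 /a/ → [+round]; 13 /a/ → [+round]; 14 /o/ is itself a trigger — this domain ends here.
From /o/ at 7 leftward: 6 /m/ transparent; 5 /o/ is itself a trigger — this domain ends here.
From /o/ at 14 rightward: 15 /m/ transparent; 16 /m/ transparent; 17 /o/ is itself a trigger — this domain ends here.
From /o/ at 14 leftward: 13 /a/ → [+round]; 12 /a/ → [+round]; 11 /e/ → [+round]; 10 /m/ transparent; 9 /m/ transparent; 8 /i/ → [+round]; 7 /o/ is itself a trigger — this domain ends here.
From /o/ at 17 rightward: word edge.
From /o/ at 17 leftward: 16 /m/ transparent; 15 /m/ transparent; 14 /o/ is itself a trigger — this domain ends here.

4 5 7 8 11 12 13 14 17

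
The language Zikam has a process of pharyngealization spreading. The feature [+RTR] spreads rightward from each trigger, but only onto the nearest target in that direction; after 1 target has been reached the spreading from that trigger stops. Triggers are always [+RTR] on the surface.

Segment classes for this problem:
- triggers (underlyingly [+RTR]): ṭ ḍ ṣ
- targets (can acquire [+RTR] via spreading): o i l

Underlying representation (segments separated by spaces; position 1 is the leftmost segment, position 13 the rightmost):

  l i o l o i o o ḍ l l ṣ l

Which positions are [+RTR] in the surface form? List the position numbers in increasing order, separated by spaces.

From /ḍ/ at 9 rightward: 10 /l/ → [+RTR]; bound reached.
From /ṣ/ at 12 rightward: 13 /l/ → [+RTR]; bound reached.
Targets with no active source: positions 1 2 3 4 5 6 7 8 11 stay [-emphatic].

9 10 12 13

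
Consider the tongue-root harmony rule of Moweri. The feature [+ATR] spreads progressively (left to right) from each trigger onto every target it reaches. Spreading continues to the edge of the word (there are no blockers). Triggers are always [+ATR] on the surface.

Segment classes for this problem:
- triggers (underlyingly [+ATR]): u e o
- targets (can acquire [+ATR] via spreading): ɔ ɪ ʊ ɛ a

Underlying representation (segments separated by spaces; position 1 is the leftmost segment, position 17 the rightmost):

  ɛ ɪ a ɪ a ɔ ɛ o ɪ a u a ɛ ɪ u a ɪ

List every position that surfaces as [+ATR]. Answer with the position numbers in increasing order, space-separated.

8 9 10 11 12 13 14 15 16 17

From /o/ at 8 rightward: 9 /ɪ/ → [+ATR]; 10 /a/ → [+ATR]; 11 /u/ is itself a trigger — this domain ends here.
From /u/ at 11 rightward: 12 /a/ → [+ATR]; 13 /ɛ/ → [+ATR]; 14 /ɪ/ → [+ATR]; 15 /u/ is itself a trigger — this domain ends here.
From /u/ at 15 rightward: 16 /a/ → [+ATR]; 17 /ɪ/ → [+ATR]; word edge.
Targets with no active source: positions 1 2 3 4 5 6 7 stay [-ATR].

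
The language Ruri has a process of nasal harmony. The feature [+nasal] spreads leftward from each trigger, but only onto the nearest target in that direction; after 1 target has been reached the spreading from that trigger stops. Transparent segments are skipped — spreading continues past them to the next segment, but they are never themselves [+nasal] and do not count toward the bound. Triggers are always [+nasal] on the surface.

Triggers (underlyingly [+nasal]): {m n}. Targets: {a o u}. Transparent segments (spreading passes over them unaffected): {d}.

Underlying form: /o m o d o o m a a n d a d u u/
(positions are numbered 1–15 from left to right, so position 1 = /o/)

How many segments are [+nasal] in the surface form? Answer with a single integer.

From /m/ at 2 leftward: 1 /o/ → [+nasal]; bound reached.
From /m/ at 7 leftward: 6 /o/ → [+nasal]; bound reached.
From /n/ at 10 leftward: 9 /a/ → [+nasal]; bound reached.
Targets with no active source: positions 3 5 8 12 14 15 stay [-nasal].
[+nasal] positions on the surface: 1 2 6 7 9 10.

6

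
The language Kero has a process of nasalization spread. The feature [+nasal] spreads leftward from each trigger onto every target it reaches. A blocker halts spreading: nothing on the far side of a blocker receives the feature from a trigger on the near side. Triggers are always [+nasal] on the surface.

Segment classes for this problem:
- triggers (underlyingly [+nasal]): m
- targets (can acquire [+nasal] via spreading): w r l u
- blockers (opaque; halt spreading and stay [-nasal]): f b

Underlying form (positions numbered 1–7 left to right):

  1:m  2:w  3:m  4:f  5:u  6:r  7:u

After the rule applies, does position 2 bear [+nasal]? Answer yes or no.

yes

From /m/ at 1 leftward: word edge.
From /m/ at 3 leftward: 2 /w/ → [+nasal]; 1 /m/ is itself a trigger — this domain ends here.
Targets with no active source: positions 5 6 7 stay [-nasal].
[+nasal] positions on the surface: 1 2 3.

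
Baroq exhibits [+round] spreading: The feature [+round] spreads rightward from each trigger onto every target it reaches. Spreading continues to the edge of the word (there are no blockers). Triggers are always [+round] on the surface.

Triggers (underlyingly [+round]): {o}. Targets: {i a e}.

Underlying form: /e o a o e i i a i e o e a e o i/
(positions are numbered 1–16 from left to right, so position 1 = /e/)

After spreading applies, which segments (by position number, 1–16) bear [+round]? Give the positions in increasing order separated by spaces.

From /o/ at 2 rightward: 3 /a/ → [+round]; 4 /o/ is itself a trigger — this domain ends here.
From /o/ at 4 rightward: 5 /e/ → [+round]; 6 /i/ → [+round]; 7 /i/ → [+round]; 8 /a/ → [+round]; 9 /i/ → [+round]; 10 /e/ → [+round]; 11 /o/ is itself a trigger — this domain ends here.
From /o/ at 11 rightward: 12 /e/ → [+round]; 13 /a/ → [+round]; 14 /e/ → [+round]; 15 /o/ is itself a trigger — this domain ends here.
From /o/ at 15 rightward: 16 /i/ → [+round]; word edge.
Target with no active source: position 1 stays [-round].

2 3 4 5 6 7 8 9 10 11 12 13 14 15 16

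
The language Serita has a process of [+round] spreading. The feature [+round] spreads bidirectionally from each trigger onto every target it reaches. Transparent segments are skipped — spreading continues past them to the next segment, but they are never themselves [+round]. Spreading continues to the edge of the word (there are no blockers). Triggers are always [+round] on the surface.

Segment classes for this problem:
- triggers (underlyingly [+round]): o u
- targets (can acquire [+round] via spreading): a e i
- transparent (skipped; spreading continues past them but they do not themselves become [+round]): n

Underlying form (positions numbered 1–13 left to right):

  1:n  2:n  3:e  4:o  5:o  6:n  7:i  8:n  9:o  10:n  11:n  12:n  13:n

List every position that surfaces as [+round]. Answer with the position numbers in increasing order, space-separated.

3 4 5 7 9

From /o/ at 4 rightward: 5 /o/ is itself a trigger — this domain ends here.
From /o/ at 4 leftward: 3 /e/ → [+round]; 2 /n/ transparent; 1 /n/ transparent; word edge.
From /o/ at 5 rightward: 6 /n/ transparent; 7 /i/ → [+round]; 8 /n/ transparent; 9 /o/ is itself a trigger — this domain ends here.
From /o/ at 5 leftward: 4 /o/ is itself a trigger — this domain ends here.
From /o/ at 9 rightward: 10 /n/ transparent; 11 /n/ transparent; 12 /n/ transparent; 13 /n/ transparent; word edge.
From /o/ at 9 leftward: 8 /n/ transparent; 7 /i/ → [+round]; 6 /n/ transparent; 5 /o/ is itself a trigger — this domain ends here.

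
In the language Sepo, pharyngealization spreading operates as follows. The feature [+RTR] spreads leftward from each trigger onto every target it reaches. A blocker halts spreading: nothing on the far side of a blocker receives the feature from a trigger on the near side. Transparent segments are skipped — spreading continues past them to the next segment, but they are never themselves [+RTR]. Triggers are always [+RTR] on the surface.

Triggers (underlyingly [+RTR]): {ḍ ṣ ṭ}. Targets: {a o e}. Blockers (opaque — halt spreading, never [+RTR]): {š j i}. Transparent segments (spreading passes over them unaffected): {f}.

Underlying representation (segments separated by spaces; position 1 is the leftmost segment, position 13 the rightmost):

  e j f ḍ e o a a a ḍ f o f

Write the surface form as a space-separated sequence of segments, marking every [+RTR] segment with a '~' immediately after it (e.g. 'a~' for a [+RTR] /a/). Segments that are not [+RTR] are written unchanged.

e j f ḍ~ e~ o~ a~ a~ a~ ḍ~ f o f

From /ḍ/ at 4 leftward: 3 /f/ transparent; 2 /j/ blocks.
From /ḍ/ at 10 leftward: 9 /a/ → [+RTR]; 8 /a/ → [+RTR]; 7 /a/ → [+RTR]; 6 /o/ → [+RTR]; 5 /e/ → [+RTR]; 4 /ḍ/ is itself a trigger — this domain ends here.
Targets with no active source: positions 1 12 stay [-emphatic].
[+RTR] positions on the surface: 4 5 6 7 8 9 10.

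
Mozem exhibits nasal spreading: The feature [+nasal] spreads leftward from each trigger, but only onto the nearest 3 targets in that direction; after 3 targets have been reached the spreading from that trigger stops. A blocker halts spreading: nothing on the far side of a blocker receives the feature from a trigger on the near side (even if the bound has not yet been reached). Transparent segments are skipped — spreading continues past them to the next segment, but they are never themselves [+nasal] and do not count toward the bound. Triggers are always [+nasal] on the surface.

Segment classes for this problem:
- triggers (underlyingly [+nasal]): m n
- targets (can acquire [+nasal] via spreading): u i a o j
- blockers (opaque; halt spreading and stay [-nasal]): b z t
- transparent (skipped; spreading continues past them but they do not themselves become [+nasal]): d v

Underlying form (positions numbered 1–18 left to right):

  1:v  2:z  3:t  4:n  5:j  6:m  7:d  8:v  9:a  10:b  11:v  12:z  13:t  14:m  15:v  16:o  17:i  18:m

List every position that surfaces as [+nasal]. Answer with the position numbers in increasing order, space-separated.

From /n/ at 4 leftward: 3 /t/ blocks.
From /m/ at 6 leftward: 5 /j/ → [+nasal]; 4 /n/ is itself a trigger — this domain ends here.
From /m/ at 14 leftward: 13 /t/ blocks.
From /m/ at 18 leftward: 17 /i/ → [+nasal]; 16 /o/ → [+nasal]; 15 /v/ transparent; 14 /m/ is itself a trigger — this domain ends here.
Target with no active source: position 9 stays [-nasal].

4 5 6 14 16 17 18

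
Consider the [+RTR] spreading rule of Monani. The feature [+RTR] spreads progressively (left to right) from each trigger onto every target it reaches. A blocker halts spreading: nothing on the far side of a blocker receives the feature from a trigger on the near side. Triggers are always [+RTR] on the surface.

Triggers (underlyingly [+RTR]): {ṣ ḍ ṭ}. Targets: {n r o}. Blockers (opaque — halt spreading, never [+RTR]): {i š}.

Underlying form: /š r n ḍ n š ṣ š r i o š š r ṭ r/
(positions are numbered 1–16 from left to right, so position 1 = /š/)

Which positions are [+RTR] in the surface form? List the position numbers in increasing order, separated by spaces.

From /ḍ/ at 4 rightward: 5 /n/ → [+RTR]; 6 /š/ blocks.
From /ṣ/ at 7 rightward: 8 /š/ blocks.
From /ṭ/ at 15 rightward: 16 /r/ → [+RTR]; word edge.
Targets with no active source: positions 2 3 9 11 14 stay [-emphatic].

4 5 7 15 16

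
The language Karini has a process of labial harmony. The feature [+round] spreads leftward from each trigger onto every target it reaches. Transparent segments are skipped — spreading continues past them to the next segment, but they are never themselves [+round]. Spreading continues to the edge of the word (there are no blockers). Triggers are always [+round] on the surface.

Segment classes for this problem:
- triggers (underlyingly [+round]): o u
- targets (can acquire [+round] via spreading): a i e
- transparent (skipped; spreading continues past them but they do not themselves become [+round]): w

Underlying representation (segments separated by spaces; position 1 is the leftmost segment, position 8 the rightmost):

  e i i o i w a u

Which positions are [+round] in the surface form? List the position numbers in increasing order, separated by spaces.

From /o/ at 4 leftward: 3 /i/ → [+round]; 2 /i/ → [+round]; 1 /e/ → [+round]; word edge.
From /u/ at 8 leftward: 7 /a/ → [+round]; 6 /w/ transparent; 5 /i/ → [+round]; 4 /o/ is itself a trigger — this domain ends here.

1 2 3 4 5 7 8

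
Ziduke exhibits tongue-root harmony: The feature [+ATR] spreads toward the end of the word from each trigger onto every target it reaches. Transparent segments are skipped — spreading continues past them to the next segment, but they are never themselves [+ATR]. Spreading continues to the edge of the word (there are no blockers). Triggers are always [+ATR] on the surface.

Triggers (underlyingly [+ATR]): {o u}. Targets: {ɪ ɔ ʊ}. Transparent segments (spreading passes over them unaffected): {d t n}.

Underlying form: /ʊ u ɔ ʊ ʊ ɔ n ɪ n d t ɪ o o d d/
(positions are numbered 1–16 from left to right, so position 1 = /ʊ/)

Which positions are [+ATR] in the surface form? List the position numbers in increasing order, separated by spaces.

2 3 4 5 6 8 12 13 14

From /u/ at 2 rightward: 3 /ɔ/ → [+ATR]; 4 /ʊ/ → [+ATR]; 5 /ʊ/ → [+ATR]; 6 /ɔ/ → [+ATR]; 7 /n/ transparent; 8 /ɪ/ → [+ATR]; 9 /n/ transparent; 10 /d/ transparent; 11 /t/ transparent; 12 /ɪ/ → [+ATR]; 13 /o/ is itself a trigger — this domain ends here.
From /o/ at 13 rightward: 14 /o/ is itself a trigger — this domain ends here.
From /o/ at 14 rightward: 15 /d/ transparent; 16 /d/ transparent; word edge.
Target with no active source: position 1 stays [-ATR].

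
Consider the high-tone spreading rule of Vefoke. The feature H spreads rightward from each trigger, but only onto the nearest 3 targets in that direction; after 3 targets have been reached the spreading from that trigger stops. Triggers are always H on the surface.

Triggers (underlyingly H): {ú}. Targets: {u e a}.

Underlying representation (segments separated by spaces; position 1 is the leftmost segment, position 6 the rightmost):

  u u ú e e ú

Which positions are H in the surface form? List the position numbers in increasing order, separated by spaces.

3 4 5 6

From /ú/ at 3 rightward: 4 /e/ → H; 5 /e/ → H; 6 /ú/ is itself a trigger — this domain ends here.
From /ú/ at 6 rightward: word edge.
Targets with no active source: positions 1 2 stay [-high tone].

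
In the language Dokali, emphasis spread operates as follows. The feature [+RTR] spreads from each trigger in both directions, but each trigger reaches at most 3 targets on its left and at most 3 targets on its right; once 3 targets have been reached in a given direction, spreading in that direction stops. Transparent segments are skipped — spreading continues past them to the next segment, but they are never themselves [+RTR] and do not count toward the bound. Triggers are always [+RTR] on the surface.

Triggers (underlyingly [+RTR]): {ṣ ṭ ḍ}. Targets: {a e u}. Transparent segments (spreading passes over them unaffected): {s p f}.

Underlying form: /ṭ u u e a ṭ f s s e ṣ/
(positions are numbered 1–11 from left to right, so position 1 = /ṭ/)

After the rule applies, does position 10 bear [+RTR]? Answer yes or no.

From /ṭ/ at 1 rightward: 2 /u/ → [+RTR]; 3 /u/ → [+RTR]; 4 /e/ → [+RTR]; bound reached.
From /ṭ/ at 1 leftward: word edge.
From /ṭ/ at 6 rightward: 7 /f/ transparent; 8 /s/ transparent; 9 /s/ transparent; 10 /e/ → [+RTR]; 11 /ṣ/ is itself a trigger — this domain ends here.
From /ṭ/ at 6 leftward: 5 /a/ → [+RTR]; 4 /e/ → [+RTR]; 3 /u/ → [+RTR]; bound reached.
From /ṣ/ at 11 rightward: word edge.
From /ṣ/ at 11 leftward: 10 /e/ → [+RTR]; 9 /s/ transparent; 8 /s/ transparent; 7 /f/ transparent; 6 /ṭ/ is itself a trigger — this domain ends here.
[+RTR] positions on the surface: 1 2 3 4 5 6 10 11.

yes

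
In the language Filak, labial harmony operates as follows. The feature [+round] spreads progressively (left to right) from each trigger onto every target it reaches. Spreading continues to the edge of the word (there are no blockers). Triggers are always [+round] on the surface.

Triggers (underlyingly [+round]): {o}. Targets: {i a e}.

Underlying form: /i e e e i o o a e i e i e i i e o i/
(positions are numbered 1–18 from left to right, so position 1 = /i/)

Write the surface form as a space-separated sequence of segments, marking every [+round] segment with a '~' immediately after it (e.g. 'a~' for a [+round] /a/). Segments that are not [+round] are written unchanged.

i e e e i o~ o~ a~ e~ i~ e~ i~ e~ i~ i~ e~ o~ i~

From /o/ at 6 rightward: 7 /o/ is itself a trigger — this domain ends here.
From /o/ at 7 rightward: 8 /a/ → [+round]; 9 /e/ → [+round]; 10 /i/ → [+round]; 11 /e/ → [+round]; 12 /i/ → [+round]; 13 /e/ → [+round]; 14 /i/ → [+round]; 15 /i/ → [+round]; 16 /e/ → [+round]; 17 /o/ is itself a trigger — this domain ends here.
From /o/ at 17 rightward: 18 /i/ → [+round]; word edge.
Targets with no active source: positions 1 2 3 4 5 stay [-round].
[+round] positions on the surface: 6 7 8 9 10 11 12 13 14 15 16 17 18.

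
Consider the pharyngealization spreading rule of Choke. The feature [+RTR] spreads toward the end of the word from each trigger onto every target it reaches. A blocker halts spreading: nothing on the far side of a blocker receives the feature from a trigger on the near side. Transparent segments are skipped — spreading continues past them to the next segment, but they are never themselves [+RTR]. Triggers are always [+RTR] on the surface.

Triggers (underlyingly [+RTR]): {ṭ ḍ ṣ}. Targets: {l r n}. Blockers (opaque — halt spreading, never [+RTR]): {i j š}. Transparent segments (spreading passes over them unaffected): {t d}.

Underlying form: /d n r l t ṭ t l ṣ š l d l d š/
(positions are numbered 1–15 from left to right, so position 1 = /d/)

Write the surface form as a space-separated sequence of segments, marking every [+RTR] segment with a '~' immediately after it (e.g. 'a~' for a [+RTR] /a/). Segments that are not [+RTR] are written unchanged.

From /ṭ/ at 6 rightward: 7 /t/ transparent; 8 /l/ → [+RTR]; 9 /ṣ/ is itself a trigger — this domain ends here.
From /ṣ/ at 9 rightward: 10 /š/ blocks.
Targets with no active source: positions 2 3 4 11 13 stay [-emphatic].
[+RTR] positions on the surface: 6 8 9.

d n r l t ṭ~ t l~ ṣ~ š l d l d š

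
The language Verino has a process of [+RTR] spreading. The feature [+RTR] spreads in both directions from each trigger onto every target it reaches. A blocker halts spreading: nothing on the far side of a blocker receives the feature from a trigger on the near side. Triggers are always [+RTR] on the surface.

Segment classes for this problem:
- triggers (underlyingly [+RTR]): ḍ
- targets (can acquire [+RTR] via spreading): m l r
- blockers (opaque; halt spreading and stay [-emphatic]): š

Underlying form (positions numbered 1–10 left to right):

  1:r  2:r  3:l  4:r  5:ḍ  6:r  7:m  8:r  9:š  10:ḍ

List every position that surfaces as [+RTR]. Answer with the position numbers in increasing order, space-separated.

1 2 3 4 5 6 7 8 10

From /ḍ/ at 5 rightward: 6 /r/ → [+RTR]; 7 /m/ → [+RTR]; 8 /r/ → [+RTR]; 9 /š/ blocks.
From /ḍ/ at 5 leftward: 4 /r/ → [+RTR]; 3 /l/ → [+RTR]; 2 /r/ → [+RTR]; 1 /r/ → [+RTR]; word edge.
From /ḍ/ at 10 rightward: word edge.
From /ḍ/ at 10 leftward: 9 /š/ blocks.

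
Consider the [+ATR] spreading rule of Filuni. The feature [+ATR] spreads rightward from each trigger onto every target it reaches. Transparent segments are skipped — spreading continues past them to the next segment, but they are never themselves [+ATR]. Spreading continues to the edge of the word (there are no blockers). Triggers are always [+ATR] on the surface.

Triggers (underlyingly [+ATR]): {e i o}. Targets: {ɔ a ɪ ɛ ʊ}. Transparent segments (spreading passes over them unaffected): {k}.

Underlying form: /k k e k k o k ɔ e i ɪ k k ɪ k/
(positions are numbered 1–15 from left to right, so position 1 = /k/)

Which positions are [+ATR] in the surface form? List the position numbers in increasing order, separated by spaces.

3 6 8 9 10 11 14

From /e/ at 3 rightward: 4 /k/ transparent; 5 /k/ transparent; 6 /o/ is itself a trigger — this domain ends here.
From /o/ at 6 rightward: 7 /k/ transparent; 8 /ɔ/ → [+ATR]; 9 /e/ is itself a trigger — this domain ends here.
From /e/ at 9 rightward: 10 /i/ is itself a trigger — this domain ends here.
From /i/ at 10 rightward: 11 /ɪ/ → [+ATR]; 12 /k/ transparent; 13 /k/ transparent; 14 /ɪ/ → [+ATR]; 15 /k/ transparent; word edge.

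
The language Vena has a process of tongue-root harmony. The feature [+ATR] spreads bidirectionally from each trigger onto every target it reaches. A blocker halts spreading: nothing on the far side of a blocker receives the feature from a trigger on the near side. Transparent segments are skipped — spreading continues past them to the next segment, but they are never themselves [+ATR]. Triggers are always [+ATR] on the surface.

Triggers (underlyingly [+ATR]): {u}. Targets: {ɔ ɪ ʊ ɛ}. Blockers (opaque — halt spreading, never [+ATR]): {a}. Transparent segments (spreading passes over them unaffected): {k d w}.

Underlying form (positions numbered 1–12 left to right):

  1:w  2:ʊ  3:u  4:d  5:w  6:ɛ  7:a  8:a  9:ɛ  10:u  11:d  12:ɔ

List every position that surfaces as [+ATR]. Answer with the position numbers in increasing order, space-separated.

2 3 6 9 10 12

From /u/ at 3 rightward: 4 /d/ transparent; 5 /w/ transparent; 6 /ɛ/ → [+ATR]; 7 /a/ blocks.
From /u/ at 3 leftward: 2 /ʊ/ → [+ATR]; 1 /w/ transparent; word edge.
From /u/ at 10 rightward: 11 /d/ transparent; 12 /ɔ/ → [+ATR]; word edge.
From /u/ at 10 leftward: 9 /ɛ/ → [+ATR]; 8 /a/ blocks.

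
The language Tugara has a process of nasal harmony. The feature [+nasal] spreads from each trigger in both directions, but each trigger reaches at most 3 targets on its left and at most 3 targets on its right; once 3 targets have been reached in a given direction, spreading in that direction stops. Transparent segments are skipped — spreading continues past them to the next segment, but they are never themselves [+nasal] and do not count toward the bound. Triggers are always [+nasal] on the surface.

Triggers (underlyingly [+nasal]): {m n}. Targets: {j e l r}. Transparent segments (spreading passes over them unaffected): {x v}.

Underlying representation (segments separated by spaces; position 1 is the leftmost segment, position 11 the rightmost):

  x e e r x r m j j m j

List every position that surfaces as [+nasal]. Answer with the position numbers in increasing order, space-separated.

3 4 6 7 8 9 10 11

From /m/ at 7 rightward: 8 /j/ → [+nasal]; 9 /j/ → [+nasal]; 10 /m/ is itself a trigger — this domain ends here.
From /m/ at 7 leftward: 6 /r/ → [+nasal]; 5 /x/ transparent; 4 /r/ → [+nasal]; 3 /e/ → [+nasal]; bound reached.
From /m/ at 10 rightward: 11 /j/ → [+nasal]; word edge.
From /m/ at 10 leftward: 9 /j/ → [+nasal]; 8 /j/ → [+nasal]; 7 /m/ is itself a trigger — this domain ends here.
Target with no active source: position 2 stays [-nasal].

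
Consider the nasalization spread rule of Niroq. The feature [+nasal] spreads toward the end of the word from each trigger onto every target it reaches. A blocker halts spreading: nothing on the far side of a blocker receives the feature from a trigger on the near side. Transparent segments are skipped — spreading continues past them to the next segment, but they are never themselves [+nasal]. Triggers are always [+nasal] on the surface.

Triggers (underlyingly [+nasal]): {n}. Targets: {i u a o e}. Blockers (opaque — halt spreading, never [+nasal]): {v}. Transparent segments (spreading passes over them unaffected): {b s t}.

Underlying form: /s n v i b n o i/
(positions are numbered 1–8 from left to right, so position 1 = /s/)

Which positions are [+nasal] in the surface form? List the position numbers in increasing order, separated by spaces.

2 6 7 8

From /n/ at 2 rightward: 3 /v/ blocks.
From /n/ at 6 rightward: 7 /o/ → [+nasal]; 8 /i/ → [+nasal]; word edge.
Target with no active source: position 4 stays [-nasal].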